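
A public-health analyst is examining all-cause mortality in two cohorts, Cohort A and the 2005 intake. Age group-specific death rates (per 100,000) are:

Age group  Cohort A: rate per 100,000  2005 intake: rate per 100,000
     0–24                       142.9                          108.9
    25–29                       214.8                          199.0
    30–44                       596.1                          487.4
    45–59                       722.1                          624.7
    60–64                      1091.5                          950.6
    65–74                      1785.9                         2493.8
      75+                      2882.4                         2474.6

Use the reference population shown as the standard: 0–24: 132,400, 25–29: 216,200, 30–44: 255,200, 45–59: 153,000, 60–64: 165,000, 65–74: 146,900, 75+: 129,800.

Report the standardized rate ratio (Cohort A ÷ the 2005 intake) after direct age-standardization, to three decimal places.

1.020

Standard total = 1,198,500; weights = 0.1105, 0.1804, 0.2129, 0.1277, 0.1377, 0.1226, 0.1083.
Cohort A: 0.1105×142.9 + 0.1804×214.8 + 0.2129×596.1 + 0.1277×722.1 + 0.1377×1091.5 + 0.1226×1785.9 + 0.1083×2882.4 = 954.9833 per 100,000.
The 2005 intake: 0.1105×108.9 + 0.1804×199.0 + 0.2129×487.4 + 0.1277×624.7 + 0.1377×950.6 + 0.1226×2493.8 + 0.1083×2474.6 = 936.0009 per 100,000.
Ratio = 954.9833 ÷ 936.0009 = 1.02028.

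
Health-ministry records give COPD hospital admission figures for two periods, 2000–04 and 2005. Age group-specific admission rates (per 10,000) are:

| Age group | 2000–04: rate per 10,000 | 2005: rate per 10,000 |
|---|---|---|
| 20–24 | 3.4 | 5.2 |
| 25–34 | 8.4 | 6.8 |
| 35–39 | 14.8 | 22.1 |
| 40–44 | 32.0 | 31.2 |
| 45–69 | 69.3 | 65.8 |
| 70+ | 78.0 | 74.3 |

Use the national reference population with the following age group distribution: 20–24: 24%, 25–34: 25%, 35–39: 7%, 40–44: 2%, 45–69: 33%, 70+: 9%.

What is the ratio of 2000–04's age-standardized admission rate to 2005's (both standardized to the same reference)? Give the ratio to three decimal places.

Standard weights: 0.24, 0.25, 0.07, 0.02, 0.33, 0.09.
2000–04: 0.2400×3.4 + 0.2500×8.4 + 0.0700×14.8 + 0.0200×32.0 + 0.3300×69.3 + 0.0900×78.0 = 34.4810 per 10,000.
2005: 0.2400×5.2 + 0.2500×6.8 + 0.0700×22.1 + 0.0200×31.2 + 0.3300×65.8 + 0.0900×74.3 = 33.5200 per 10,000.
Ratio = 34.4810 ÷ 33.5200 = 1.02867.

1.029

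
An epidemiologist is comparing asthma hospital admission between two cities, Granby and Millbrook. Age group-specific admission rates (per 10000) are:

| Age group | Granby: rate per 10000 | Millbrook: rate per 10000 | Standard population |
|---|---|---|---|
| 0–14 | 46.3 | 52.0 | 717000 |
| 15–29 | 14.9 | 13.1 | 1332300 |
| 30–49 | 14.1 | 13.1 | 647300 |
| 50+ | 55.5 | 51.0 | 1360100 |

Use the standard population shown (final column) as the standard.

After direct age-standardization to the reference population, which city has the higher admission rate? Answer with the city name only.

Standard total = 4056700; weights = 0.1767, 0.3284, 0.1596, 0.3353.
Granby: 0.1767×46.3 + 0.3284×14.9 + 0.1596×14.1 + 0.3353×55.5 = 33.9342 per 10000.
Millbrook: 0.1767×52.0 + 0.3284×13.1 + 0.1596×13.1 + 0.3353×51.0 = 32.6822 per 10000.

Granby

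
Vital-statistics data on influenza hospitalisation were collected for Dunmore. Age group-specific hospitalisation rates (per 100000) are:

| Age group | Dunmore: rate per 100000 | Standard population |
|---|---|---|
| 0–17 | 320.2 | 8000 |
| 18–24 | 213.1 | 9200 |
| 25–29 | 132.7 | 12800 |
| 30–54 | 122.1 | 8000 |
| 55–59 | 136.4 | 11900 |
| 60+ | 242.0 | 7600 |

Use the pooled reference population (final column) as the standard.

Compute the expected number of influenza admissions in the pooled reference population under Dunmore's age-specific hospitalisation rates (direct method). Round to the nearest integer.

107

Expected influenza admissions = Σ (standard pop × age-specific rate ÷ 100000)
= 8000×320.2/100000 + 9200×213.1/100000 + 12800×132.7/100000 + 8000×122.1/100000 + 11900×136.4/100000 + 7600×242.0/100000
= 25.62 + 19.61 + 16.99 + 9.77 + 16.23 + 18.39 = 106.60.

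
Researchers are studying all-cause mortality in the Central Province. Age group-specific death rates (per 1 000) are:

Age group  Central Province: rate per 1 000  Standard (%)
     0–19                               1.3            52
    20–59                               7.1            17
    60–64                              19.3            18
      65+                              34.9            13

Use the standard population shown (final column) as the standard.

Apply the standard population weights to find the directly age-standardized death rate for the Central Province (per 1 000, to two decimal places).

9.89

Standard weights: 0.52, 0.17, 0.18, 0.13.
Standardized rate: 0.5200×1.3 + 0.1700×7.1 + 0.1800×19.3 + 0.1300×34.9 = 9.8940 per 1 000.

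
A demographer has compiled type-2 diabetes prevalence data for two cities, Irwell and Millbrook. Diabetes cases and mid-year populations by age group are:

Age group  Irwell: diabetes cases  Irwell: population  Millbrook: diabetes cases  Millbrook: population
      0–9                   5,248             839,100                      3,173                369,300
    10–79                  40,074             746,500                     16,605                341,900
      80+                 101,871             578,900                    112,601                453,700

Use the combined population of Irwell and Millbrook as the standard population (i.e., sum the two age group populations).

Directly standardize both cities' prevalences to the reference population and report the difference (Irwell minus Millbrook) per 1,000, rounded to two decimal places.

-21.57

Age-specific rates per 1,000 for Irwell: 6.254, 53.683, 175.973.
For Millbrook: 8.592, 48.567, 248.184.
Combined standard total = 3,329,400; weights = 0.3629, 0.3269, 0.3101.
Irwell: 0.3629×6.254 + 0.3269×53.683 + 0.3101×175.973 = 74.3966 per 1,000.
Millbrook: 0.3629×8.592 + 0.3269×48.567 + 0.3101×248.184 = 95.9684 per 1,000.
Difference = 74.3966 − 95.9684 = -21.5719.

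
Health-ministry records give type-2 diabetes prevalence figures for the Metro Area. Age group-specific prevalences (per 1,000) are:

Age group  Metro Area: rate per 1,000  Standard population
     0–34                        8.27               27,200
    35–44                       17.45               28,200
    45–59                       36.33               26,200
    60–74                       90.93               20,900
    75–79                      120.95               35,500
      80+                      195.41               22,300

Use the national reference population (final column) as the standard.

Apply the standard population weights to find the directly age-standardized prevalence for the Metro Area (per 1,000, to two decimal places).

76.24

Standard total = 160,300; weights = 0.1697, 0.1759, 0.1634, 0.1304, 0.2215, 0.1391.
Standardized rate: 0.1697×8.27 + 0.1759×17.45 + 0.1634×36.33 + 0.1304×90.93 + 0.2215×120.95 + 0.1391×195.41 = 76.2363 per 1,000.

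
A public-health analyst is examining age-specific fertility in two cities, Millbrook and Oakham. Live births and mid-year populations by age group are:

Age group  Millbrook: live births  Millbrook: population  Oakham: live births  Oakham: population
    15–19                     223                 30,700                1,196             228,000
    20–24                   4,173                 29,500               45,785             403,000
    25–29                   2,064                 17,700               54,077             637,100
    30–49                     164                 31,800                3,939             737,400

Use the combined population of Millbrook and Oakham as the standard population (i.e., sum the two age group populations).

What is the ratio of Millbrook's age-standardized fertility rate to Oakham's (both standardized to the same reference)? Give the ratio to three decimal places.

Age-specific rates per 1,000 for Millbrook: 7.264, 141.458, 116.610, 5.157.
For Oakham: 5.246, 113.610, 84.880, 5.342.
Combined standard total = 2,115,200; weights = 0.1223, 0.2045, 0.3096, 0.3637.
Millbrook: 0.1223×7.264 + 0.2045×141.458 + 0.3096×116.610 + 0.3637×5.157 = 67.7869 per 1,000.
Oakham: 0.1223×5.246 + 0.2045×113.610 + 0.3096×84.880 + 0.3637×5.342 = 52.0905 per 1,000.
Ratio = 67.7869 ÷ 52.0905 = 1.30133.

1.301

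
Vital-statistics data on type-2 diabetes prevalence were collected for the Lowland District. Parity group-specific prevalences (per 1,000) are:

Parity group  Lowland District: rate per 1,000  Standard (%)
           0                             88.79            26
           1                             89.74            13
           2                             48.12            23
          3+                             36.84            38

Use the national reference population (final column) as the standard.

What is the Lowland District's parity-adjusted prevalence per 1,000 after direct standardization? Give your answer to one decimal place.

Standard weights: 0.26, 0.13, 0.23, 0.38.
Standardized rate: 0.2600×88.79 + 0.1300×89.74 + 0.2300×48.12 + 0.3800×36.84 = 59.8184 per 1,000.

59.8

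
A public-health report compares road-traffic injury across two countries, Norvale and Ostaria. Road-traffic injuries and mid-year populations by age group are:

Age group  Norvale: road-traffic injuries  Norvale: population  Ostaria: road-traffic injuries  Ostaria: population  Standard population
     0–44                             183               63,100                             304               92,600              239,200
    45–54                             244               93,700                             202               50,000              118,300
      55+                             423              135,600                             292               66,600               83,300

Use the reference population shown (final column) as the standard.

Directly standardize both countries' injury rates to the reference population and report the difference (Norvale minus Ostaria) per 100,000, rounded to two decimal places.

-83.21

Age-specific rates per 100,000 for Norvale: 290.02, 260.41, 311.95.
For Ostaria: 328.29, 404.00, 438.44.
Standard total = 440,800; weights = 0.5426, 0.2684, 0.1890.
Norvale: 0.5426×290.02 + 0.2684×260.41 + 0.1890×311.95 = 286.2136 per 100,000.
Ostaria: 0.5426×328.29 + 0.2684×404.00 + 0.1890×438.44 = 369.4260 per 100,000.
Difference = 286.2136 − 369.4260 = -83.2124.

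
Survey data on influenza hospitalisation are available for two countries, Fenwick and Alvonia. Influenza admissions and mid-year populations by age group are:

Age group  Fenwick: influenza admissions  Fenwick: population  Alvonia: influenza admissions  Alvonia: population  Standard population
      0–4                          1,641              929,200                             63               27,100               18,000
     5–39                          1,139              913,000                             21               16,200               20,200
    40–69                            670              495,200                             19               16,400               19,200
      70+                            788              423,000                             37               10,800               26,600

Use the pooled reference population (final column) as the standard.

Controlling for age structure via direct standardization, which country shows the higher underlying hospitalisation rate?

Age-specific rates per 100,000 for Fenwick: 176.60, 124.75, 135.30, 186.29.
For Alvonia: 232.47, 129.63, 115.85, 342.59.
Standard total = 84,000; weights = 0.2143, 0.2405, 0.2286, 0.3167.
Fenwick: 0.2143×176.60 + 0.2405×124.75 + 0.2286×135.30 + 0.3167×186.29 = 157.7607 per 100,000.
Alvonia: 0.2143×232.47 + 0.2405×129.63 + 0.2286×115.85 + 0.3167×342.59 = 215.9568 per 100,000.

Alvonia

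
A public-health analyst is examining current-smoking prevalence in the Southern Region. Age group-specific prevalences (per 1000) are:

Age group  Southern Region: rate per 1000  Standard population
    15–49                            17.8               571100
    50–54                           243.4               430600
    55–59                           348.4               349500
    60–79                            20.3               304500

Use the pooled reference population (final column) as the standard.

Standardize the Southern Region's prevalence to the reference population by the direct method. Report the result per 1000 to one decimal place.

Standard total = 1655700; weights = 0.3449, 0.2601, 0.2111, 0.1839.
Standardized rate: 0.3449×17.8 + 0.2601×243.4 + 0.2111×348.4 + 0.1839×20.3 = 146.7179 per 1000.

146.7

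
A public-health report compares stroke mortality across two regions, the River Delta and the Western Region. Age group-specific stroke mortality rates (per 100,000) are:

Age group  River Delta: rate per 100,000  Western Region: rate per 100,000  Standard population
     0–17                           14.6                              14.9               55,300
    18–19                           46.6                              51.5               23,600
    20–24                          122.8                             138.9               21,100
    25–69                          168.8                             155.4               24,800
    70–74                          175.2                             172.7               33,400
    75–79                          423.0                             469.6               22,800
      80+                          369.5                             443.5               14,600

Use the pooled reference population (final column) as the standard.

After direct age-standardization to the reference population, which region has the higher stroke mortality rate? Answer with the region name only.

Standard total = 195,600; weights = 0.2827, 0.1207, 0.1079, 0.1268, 0.1708, 0.1166, 0.0746.
The River Delta: 0.2827×14.6 + 0.1207×46.6 + 0.1079×122.8 + 0.1268×168.8 + 0.1708×175.2 + 0.1166×423.0 + 0.0746×369.5 = 151.2027 per 100,000.
The Western Region: 0.2827×14.9 + 0.1207×51.5 + 0.1079×138.9 + 0.1268×155.4 + 0.1708×172.7 + 0.1166×469.6 + 0.0746×443.5 = 162.4450 per 100,000.

Western Region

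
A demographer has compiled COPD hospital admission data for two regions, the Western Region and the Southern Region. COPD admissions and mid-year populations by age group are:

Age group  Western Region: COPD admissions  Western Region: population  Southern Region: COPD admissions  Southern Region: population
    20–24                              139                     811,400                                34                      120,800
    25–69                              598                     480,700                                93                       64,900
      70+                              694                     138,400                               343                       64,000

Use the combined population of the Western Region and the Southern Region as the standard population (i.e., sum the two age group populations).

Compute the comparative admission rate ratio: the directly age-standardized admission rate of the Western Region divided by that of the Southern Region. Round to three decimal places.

Age-specific rates per 10,000 for the Western Region: 1.71, 12.44, 50.14.
For the Southern Region: 2.81, 14.33, 53.59.
Combined standard total = 1,680,200; weights = 0.5548, 0.3247, 0.1205.
The Western Region: 0.5548×1.71 + 0.3247×12.44 + 0.1205×50.14 = 11.0306 per 10,000.
The Southern Region: 0.5548×2.81 + 0.3247×14.33 + 0.1205×53.59 = 12.6708 per 10,000.
Ratio = 11.0306 ÷ 12.6708 = 0.87055.

0.871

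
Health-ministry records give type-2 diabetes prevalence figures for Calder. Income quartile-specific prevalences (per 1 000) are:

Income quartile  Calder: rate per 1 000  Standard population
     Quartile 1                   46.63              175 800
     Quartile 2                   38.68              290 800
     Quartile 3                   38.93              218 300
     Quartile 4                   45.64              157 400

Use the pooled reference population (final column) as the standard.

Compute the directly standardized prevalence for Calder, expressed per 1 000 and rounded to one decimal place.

41.7

Standard total = 842 300; weights = 0.2087, 0.3452, 0.2592, 0.1869.
Standardized rate: 0.2087×46.63 + 0.3452×38.68 + 0.2592×38.93 + 0.1869×45.64 = 41.7047 per 1 000.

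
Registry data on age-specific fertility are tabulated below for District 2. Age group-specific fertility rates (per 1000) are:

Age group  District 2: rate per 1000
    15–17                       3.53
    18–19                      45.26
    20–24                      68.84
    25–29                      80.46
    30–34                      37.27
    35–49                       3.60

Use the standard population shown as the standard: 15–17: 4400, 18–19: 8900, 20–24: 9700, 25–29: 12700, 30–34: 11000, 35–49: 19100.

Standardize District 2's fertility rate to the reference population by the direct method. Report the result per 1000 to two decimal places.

39.31

Standard total = 65800; weights = 0.0669, 0.1353, 0.1474, 0.1930, 0.1672, 0.2903.
Standardized rate: 0.0669×3.53 + 0.1353×45.26 + 0.1474×68.84 + 0.1930×80.46 + 0.1672×37.27 + 0.2903×3.60 = 39.3110 per 1000.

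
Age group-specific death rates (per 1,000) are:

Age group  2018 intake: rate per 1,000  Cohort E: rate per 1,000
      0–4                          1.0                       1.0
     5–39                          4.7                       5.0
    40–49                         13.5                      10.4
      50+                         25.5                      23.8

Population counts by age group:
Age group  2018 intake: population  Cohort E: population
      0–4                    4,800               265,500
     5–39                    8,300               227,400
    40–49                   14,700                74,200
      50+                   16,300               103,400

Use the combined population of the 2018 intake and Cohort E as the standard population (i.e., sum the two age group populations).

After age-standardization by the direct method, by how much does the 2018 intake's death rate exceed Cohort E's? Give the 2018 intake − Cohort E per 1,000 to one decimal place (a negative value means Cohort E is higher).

0.6

Combined standard total = 714,600; weights = 0.3783, 0.3298, 0.1244, 0.1675.
The 2018 intake: 0.3783×1.0 + 0.3298×4.7 + 0.1244×13.5 + 0.1675×25.5 = 7.8794 per 1,000.
Cohort E: 0.3783×1.0 + 0.3298×5.0 + 0.1244×10.4 + 0.1675×23.8 = 7.3079 per 1,000.
Difference = 7.8794 − 7.3079 = 0.5715.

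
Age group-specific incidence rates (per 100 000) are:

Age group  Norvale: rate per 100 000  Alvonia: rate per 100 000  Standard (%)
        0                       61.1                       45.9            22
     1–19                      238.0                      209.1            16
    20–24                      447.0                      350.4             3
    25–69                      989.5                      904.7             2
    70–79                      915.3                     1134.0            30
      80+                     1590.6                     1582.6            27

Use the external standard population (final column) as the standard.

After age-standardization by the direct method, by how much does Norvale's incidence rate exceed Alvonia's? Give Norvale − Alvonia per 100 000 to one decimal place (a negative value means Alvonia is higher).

Standard weights: 0.22, 0.16, 0.03, 0.02, 0.30, 0.27.
Norvale: 0.2200×61.1 + 0.1600×238.0 + 0.0300×447.0 + 0.0200×989.5 + 0.3000×915.3 + 0.2700×1590.6 = 788.7740 per 100 000.
Alvonia: 0.2200×45.9 + 0.1600×209.1 + 0.0300×350.4 + 0.0200×904.7 + 0.3000×1134.0 + 0.2700×1582.6 = 839.6620 per 100 000.
Difference = 788.7740 − 839.6620 = -50.8880.

-50.9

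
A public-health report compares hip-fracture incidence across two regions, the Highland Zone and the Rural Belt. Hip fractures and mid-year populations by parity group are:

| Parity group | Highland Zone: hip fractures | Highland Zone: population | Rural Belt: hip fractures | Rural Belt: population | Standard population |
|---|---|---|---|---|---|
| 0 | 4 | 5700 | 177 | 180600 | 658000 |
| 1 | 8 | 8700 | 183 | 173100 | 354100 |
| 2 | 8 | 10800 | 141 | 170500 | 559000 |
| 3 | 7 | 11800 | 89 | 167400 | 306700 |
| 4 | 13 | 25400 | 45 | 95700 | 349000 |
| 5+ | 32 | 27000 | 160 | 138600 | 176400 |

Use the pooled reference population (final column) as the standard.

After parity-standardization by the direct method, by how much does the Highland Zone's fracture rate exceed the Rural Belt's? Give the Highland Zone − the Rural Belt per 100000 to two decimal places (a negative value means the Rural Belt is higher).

Parity-specific rates per 100000 for the Highland Zone: 70.18, 91.95, 74.07, 59.32, 51.18, 118.52.
For the Rural Belt: 98.01, 105.72, 82.70, 53.17, 47.02, 115.44.
Standard total = 2403200; weights = 0.2738, 0.1473, 0.2326, 0.1276, 0.1452, 0.0734.
The Highland Zone: 0.2738×70.18 + 0.1473×91.95 + 0.2326×74.07 + 0.1276×59.32 + 0.1452×51.18 + 0.0734×118.52 = 73.6962 per 100000.
The Rural Belt: 0.2738×98.01 + 0.1473×105.72 + 0.2326×82.70 + 0.1276×53.17 + 0.1452×47.02 + 0.0734×115.44 = 83.7350 per 100000.
Difference = 73.6962 − 83.7350 = -10.0388.

-10.04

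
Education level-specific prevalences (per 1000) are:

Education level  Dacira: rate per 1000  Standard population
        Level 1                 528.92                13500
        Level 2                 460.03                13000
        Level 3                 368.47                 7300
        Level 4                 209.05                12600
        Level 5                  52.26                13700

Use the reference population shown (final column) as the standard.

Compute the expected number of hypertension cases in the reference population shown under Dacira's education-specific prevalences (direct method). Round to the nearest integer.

Expected hypertension cases = Σ (standard pop × education-specific rate ÷ 1000)
= 13500×528.92/1000 + 13000×460.03/1000 + 7300×368.47/1000 + 12600×209.05/1000 + 13700×52.26/1000
= 7140.42 + 5980.39 + 2689.83 + 2634.03 + 715.96 = 19160.63.

19161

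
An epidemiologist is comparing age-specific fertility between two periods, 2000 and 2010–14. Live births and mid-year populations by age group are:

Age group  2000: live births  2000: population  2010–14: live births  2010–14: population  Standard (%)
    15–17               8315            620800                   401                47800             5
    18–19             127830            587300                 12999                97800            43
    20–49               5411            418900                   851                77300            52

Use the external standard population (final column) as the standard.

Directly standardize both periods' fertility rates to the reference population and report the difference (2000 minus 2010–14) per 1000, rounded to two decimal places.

37.68

Age-specific rates per 1000 for 2000: 13.394, 217.657, 12.917.
For 2010–14: 8.389, 132.914, 11.009.
Standard weights: 0.05, 0.43, 0.52.
2000: 0.0500×13.394 + 0.4300×217.657 + 0.5200×12.917 = 100.9792 per 1000.
2010–14: 0.0500×8.389 + 0.4300×132.914 + 0.5200×11.009 = 63.2972 per 1000.
Difference = 100.9792 − 63.2972 = 37.6819.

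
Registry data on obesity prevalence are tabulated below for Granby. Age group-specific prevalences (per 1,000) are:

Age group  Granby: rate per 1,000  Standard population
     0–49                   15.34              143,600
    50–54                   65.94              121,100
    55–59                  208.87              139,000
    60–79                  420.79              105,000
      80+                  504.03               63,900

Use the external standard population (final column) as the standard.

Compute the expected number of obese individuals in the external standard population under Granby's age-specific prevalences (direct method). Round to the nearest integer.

Expected obese individuals = Σ (standard pop × age-specific rate ÷ 1,000)
= 143,600×15.34/1,000 + 121,100×65.94/1,000 + 139,000×208.87/1,000 + 105,000×420.79/1,000 + 63,900×504.03/1,000
= 2202.82 + 7985.33 + 29032.93 + 44182.95 + 32207.52 = 115611.55.

115612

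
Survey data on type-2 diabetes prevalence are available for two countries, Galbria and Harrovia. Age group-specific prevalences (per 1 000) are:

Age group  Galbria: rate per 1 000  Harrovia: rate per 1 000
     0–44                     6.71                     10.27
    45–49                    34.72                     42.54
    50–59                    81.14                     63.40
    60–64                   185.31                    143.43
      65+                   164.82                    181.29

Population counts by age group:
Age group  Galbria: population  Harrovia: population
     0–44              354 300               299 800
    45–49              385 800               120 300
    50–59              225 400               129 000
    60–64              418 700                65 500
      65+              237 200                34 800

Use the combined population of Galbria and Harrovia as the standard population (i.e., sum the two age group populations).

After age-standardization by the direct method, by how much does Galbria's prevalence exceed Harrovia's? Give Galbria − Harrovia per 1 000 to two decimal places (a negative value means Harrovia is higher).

Combined standard total = 2 270 800; weights = 0.2880, 0.2229, 0.1561, 0.2132, 0.1198.
Galbria: 0.2880×6.71 + 0.2229×34.72 + 0.1561×81.14 + 0.2132×185.31 + 0.1198×164.82 = 81.5902 per 1 000.
Harrovia: 0.2880×10.27 + 0.2229×42.54 + 0.1561×63.40 + 0.2132×143.43 + 0.1198×181.29 = 74.6326 per 1 000.
Difference = 81.5902 − 74.6326 = 6.9576.

6.96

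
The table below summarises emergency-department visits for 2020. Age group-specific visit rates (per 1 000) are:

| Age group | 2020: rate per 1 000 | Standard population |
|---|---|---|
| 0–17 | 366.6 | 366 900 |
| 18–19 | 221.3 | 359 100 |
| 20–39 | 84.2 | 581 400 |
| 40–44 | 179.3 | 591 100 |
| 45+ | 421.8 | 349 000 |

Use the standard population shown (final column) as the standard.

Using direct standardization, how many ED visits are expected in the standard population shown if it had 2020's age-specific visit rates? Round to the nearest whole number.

Expected ED visits = Σ (standard pop × age-specific rate ÷ 1 000)
= 366 900×366.6/1 000 + 359 100×221.3/1 000 + 581 400×84.2/1 000 + 591 100×179.3/1 000 + 349 000×421.8/1 000
= 134505.54 + 79468.83 + 48953.88 + 105984.23 + 147208.20 = 516120.68.

516121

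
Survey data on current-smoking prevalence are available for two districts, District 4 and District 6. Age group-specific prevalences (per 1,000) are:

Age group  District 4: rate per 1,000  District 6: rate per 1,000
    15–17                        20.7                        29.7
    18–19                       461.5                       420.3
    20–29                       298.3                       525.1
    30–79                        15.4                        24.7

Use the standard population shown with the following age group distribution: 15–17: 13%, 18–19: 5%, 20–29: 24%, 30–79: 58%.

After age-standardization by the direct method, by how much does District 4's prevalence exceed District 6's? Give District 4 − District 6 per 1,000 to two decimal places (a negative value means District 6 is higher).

Standard weights: 0.13, 0.05, 0.24, 0.58.
District 4: 0.1300×20.7 + 0.0500×461.5 + 0.2400×298.3 + 0.5800×15.4 = 106.2900 per 1,000.
District 6: 0.1300×29.7 + 0.0500×420.3 + 0.2400×525.1 + 0.5800×24.7 = 165.2260 per 1,000.
Difference = 106.2900 − 165.2260 = -58.9360.

-58.94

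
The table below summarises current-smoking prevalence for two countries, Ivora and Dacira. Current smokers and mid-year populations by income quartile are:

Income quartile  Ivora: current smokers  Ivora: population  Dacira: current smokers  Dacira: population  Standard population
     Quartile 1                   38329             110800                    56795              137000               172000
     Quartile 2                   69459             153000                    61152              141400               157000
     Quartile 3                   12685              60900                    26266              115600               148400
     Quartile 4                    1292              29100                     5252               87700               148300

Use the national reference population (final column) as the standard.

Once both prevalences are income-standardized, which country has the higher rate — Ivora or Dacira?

Dacira

Income-specific rates per 1000 for Ivora: 345.930, 453.980, 208.292, 44.399.
For Dacira: 414.562, 432.475, 227.215, 59.886.
Standard total = 625700; weights = 0.2749, 0.2509, 0.2372, 0.2370.
Ivora: 0.2749×345.930 + 0.2509×453.980 + 0.2372×208.292 + 0.2370×44.399 = 268.9303 per 1000.
Dacira: 0.2749×414.562 + 0.2509×432.475 + 0.2372×227.215 + 0.2370×59.886 = 290.5594 per 1000.
The crude rates (344.16 vs 310.29) would put Ivora higher, but that reflects its income composition; once standardized to a common income structure, Dacira has the higher underlying rate.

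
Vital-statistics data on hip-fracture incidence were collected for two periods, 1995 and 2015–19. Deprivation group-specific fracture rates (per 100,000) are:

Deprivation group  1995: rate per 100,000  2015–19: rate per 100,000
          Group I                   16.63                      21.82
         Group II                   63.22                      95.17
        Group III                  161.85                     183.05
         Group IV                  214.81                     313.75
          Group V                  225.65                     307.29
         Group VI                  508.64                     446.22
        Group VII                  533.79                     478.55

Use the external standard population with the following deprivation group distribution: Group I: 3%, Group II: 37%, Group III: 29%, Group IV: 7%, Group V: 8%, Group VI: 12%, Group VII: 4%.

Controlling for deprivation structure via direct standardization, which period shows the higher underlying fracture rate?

2015–19

Standard weights: 0.03, 0.37, 0.29, 0.07, 0.08, 0.12, 0.04.
1995: 0.0300×16.63 + 0.3700×63.22 + 0.2900×161.85 + 0.0700×214.81 + 0.0800×225.65 + 0.1200×508.64 + 0.0400×533.79 = 186.3039 per 100,000.
2015–19: 0.0300×21.82 + 0.3700×95.17 + 0.2900×183.05 + 0.0700×313.75 + 0.0800×307.29 + 0.1200×446.22 + 0.0400×478.55 = 208.1861 per 100,000.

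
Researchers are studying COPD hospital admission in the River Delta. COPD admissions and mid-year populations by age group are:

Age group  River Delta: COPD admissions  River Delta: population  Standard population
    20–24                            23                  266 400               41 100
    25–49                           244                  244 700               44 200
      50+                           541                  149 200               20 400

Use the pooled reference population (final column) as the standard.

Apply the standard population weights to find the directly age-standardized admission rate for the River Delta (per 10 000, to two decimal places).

11.50

Age-specific rates per 10 000 for the River Delta: 0.86, 9.97, 36.26.
Standard total = 105 700; weights = 0.3888, 0.4182, 0.1930.
Standardized rate: 0.3888×0.86 + 0.4182×9.97 + 0.1930×36.26 = 11.5035 per 10 000.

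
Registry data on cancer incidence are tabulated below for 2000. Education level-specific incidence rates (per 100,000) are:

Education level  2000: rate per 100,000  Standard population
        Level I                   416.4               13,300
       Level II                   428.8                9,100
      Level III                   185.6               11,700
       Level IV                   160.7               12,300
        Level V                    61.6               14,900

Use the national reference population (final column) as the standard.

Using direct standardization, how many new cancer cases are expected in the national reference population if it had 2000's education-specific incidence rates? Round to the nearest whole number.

Expected new cancer cases = Σ (standard pop × education-specific rate ÷ 100,000)
= 13,300×416.4/100,000 + 9,100×428.8/100,000 + 11,700×185.6/100,000 + 12,300×160.7/100,000 + 14,900×61.6/100,000
= 55.38 + 39.02 + 21.72 + 19.77 + 9.18 = 145.06.

145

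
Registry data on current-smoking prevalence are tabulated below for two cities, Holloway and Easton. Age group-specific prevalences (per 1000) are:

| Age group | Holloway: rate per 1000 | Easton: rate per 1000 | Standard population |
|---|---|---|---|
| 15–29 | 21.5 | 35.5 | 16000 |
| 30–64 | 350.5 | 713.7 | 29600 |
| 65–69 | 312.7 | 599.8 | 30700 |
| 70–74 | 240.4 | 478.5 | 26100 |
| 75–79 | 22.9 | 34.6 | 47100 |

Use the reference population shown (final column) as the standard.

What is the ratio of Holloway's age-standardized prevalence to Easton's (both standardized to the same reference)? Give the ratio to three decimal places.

Standard total = 149500; weights = 0.1070, 0.1980, 0.2054, 0.1746, 0.3151.
Holloway: 0.1070×21.5 + 0.1980×350.5 + 0.2054×312.7 + 0.1746×240.4 + 0.3151×22.9 = 185.0951 per 1000.
Easton: 0.1070×35.5 + 0.1980×713.7 + 0.2054×599.8 + 0.1746×478.5 + 0.3151×34.6 = 362.7150 per 1000.
Ratio = 185.0951 ÷ 362.7150 = 0.51030.

0.510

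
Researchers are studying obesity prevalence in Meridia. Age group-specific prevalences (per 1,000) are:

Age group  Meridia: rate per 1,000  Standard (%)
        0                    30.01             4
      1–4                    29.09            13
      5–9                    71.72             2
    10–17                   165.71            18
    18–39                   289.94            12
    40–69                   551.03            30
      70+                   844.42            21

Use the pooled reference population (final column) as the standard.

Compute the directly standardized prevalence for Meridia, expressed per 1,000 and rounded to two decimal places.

Standard weights: 0.04, 0.13, 0.02, 0.18, 0.12, 0.30, 0.21.
Standardized rate: 0.0400×30.01 + 0.1300×29.09 + 0.0200×71.72 + 0.1800×165.71 + 0.1200×289.94 + 0.3000×551.03 + 0.2100×844.42 = 413.6743 per 1,000.

413.67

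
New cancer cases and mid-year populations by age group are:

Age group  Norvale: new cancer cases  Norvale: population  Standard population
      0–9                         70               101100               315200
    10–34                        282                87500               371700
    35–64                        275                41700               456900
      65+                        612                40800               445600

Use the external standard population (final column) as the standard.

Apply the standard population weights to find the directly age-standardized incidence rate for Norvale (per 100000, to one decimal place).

Age-specific rates per 100000 for Norvale: 69.24, 322.29, 659.47, 1500.00.
Standard total = 1589400; weights = 0.1983, 0.2339, 0.2875, 0.2804.
Standardized rate: 0.1983×69.24 + 0.2339×322.29 + 0.2875×659.47 + 0.2804×1500.00 = 699.2138 per 100000.

699.2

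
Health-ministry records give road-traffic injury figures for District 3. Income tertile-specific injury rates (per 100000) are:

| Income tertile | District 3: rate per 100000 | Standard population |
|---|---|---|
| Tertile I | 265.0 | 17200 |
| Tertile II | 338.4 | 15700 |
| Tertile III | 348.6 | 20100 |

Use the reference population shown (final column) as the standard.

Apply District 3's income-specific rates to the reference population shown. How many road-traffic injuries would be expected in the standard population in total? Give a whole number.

Expected road-traffic injuries = Σ (standard pop × income-specific rate ÷ 100000)
= 17200×265.0/100000 + 15700×338.4/100000 + 20100×348.6/100000
= 45.58 + 53.13 + 70.07 = 168.78.

169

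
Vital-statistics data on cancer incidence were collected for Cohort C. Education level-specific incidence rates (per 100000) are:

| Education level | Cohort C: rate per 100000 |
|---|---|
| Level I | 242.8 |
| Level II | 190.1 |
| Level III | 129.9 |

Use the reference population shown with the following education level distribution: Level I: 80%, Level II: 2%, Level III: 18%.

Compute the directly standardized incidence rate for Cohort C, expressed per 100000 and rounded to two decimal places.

221.42

Standard weights: 0.80, 0.02, 0.18.
Standardized rate: 0.8000×242.8 + 0.0200×190.1 + 0.1800×129.9 = 221.4240 per 100000.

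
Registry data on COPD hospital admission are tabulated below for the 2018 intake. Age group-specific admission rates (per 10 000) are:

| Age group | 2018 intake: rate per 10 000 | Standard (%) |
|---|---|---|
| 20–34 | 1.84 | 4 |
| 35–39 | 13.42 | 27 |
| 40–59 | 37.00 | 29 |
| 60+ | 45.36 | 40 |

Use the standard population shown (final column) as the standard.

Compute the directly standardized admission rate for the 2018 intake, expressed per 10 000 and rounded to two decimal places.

Standard weights: 0.04, 0.27, 0.29, 0.40.
Standardized rate: 0.0400×1.84 + 0.2700×13.42 + 0.2900×37.00 + 0.4000×45.36 = 32.5710 per 10 000.

32.57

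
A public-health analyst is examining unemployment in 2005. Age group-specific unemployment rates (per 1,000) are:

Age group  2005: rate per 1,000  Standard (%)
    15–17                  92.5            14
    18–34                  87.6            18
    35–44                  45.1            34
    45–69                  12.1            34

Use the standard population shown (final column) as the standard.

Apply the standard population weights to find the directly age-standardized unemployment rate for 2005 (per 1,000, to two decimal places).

48.17

Standard weights: 0.14, 0.18, 0.34, 0.34.
Standardized rate: 0.1400×92.5 + 0.1800×87.6 + 0.3400×45.1 + 0.3400×12.1 = 48.1660 per 1,000.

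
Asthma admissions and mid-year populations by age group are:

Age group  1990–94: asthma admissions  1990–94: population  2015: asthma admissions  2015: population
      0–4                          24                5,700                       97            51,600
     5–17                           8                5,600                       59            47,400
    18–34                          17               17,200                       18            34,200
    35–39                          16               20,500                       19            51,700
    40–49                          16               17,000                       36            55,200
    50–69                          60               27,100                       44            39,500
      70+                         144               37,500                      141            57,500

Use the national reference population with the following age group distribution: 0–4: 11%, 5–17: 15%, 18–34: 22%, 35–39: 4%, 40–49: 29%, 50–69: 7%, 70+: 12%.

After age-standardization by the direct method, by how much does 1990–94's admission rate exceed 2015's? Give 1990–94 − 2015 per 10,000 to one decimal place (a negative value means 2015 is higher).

Age-specific rates per 10,000 for 1990–94: 42.11, 14.29, 9.88, 7.80, 9.41, 22.14, 38.40.
For 2015: 18.80, 12.45, 5.26, 3.68, 6.52, 11.14, 24.52.
Standard weights: 0.11, 0.15, 0.22, 0.04, 0.29, 0.07, 0.12.
1990–94: 0.1100×42.11 + 0.1500×14.29 + 0.2200×9.88 + 0.0400×7.80 + 0.2900×9.41 + 0.0700×22.14 + 0.1200×38.40 = 18.1483 per 10,000.
2015: 0.1100×18.80 + 0.1500×12.45 + 0.2200×5.26 + 0.0400×3.68 + 0.2900×6.52 + 0.0700×11.14 + 0.1200×24.52 = 10.8535 per 10,000.
Difference = 18.1483 − 10.8535 = 7.2948.

7.3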